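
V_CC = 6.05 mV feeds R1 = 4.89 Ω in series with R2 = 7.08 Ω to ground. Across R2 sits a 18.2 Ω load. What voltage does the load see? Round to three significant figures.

V_out ≈ 3.09 mV

First combine the lower leg with the load: R2 ‖ R_L = 5.097 Ω.
Now apply the divider: V_out = 6.05 × 0.5104 = 3.088 mV.
(Unloaded it would be 3.58 mV; the load pulls it down.)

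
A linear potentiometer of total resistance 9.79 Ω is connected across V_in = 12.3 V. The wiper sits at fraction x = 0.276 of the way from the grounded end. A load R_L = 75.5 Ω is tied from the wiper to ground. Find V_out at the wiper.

V_out ≈ 3.31 V

Lower segment x·R_p = 2.702 Ω; upper segment (1−x)·R_p = 7.088 Ω.
Lower segment in parallel with the load: 2.702 ‖ 75.5 = 2.609 Ω.
Loaded-divider output: V_out = 12.3 × 0.2690 = 3.309 V.
(Unloaded: V_out = x·V_in = 3.39 V.)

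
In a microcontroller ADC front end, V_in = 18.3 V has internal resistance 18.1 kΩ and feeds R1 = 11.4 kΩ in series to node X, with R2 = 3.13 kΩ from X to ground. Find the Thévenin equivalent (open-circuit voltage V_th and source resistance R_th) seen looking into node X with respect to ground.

R1' = 18.1 + 11.4 = 29.50 kΩ (source resistance + R1).
With X open, the divider is unloaded: V_th = 18.3 × 3.13/32.63 = 1.755 V.
With V_in suppressed (replaced by a short), R_th = R1' ‖ R2 = (29.50 × 3.13)/(29.50 + 3.13) = 2.830 kΩ.

V_th ≈ 1.76 V, R_th ≈ 2.83 kΩ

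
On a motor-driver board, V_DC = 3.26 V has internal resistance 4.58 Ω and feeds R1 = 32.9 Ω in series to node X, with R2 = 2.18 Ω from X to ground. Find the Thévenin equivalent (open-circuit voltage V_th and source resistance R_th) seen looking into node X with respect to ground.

V_th ≈ 0.179 V, R_th ≈ 2.06 Ω

R1' = 4.58 + 32.9 = 37.48 Ω (source resistance + R1).
Open-circuit (no load on X): V_th = V_DC · R2/(R1' + R2) = 3.26 × 2.18/(37.48 + 2.18) = 0.1792 V.
With V_DC suppressed (replaced by a short), R_th = R1' ‖ R2 = (37.48 × 2.18)/(37.48 + 2.18) = 2.060 Ω.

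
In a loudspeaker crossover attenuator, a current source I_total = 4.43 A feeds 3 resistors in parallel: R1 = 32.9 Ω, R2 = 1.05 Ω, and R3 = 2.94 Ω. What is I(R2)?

I ≈ 3.19 A

Total conductance ΣG = 1/32.9 + 1/1.05 + 1/2.94 = 1.323 (units of 1/Ω).
R2 takes the fraction G_k/ΣG = 0.9524/1.323 = 0.7199, so I = 4.43 × 0.7199 = 3.189 A.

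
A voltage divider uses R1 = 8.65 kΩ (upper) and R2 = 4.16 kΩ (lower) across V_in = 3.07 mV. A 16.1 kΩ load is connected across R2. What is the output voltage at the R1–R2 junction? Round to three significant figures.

The load sits in parallel with R2, giving an effective lower resistance R2' = R2·R_L/(R2+R_L) = 3.306 kΩ.
Now apply the divider: V_out = 3.07 × 0.2765 = 0.8489 mV.

V_out ≈ 0.849 mV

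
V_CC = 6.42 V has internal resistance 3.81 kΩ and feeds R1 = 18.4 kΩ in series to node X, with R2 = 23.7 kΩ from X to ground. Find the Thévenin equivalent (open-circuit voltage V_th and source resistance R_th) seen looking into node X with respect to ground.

V_th ≈ 3.31 V, R_th ≈ 11.5 kΩ

R1' = 3.81 + 18.4 = 22.21 kΩ (source resistance + R1).
Open-circuit (no load on X): V_th = V_CC · R2/(R1' + R2) = 6.42 × 23.7/(22.21 + 23.7) = 3.314 V.
Zeroing V_CC shorts the top of R1' to ground, so R_th = R1' ‖ R2 = 11.47 kΩ.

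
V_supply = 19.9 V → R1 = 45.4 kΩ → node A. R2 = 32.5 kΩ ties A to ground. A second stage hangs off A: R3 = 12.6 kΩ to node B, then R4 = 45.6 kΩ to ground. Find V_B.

Node A sees R2 in parallel with the series input of stage 2, R3 + R4 = 58.20 kΩ.
R2 ‖ (R3+R4) = 20.85 kΩ.
V_A = 19.9 × 20.85/(45.4 + 20.85) = 6.264 V.
V_B = V_A × 0.7835 = 4.908 V.

V_B ≈ 4.91 V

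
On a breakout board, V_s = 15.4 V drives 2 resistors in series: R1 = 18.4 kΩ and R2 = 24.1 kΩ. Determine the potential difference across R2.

V ≈ 8.73 V

Total series resistance ΣR = 18.4 + 24.1 = 42.50 kΩ.
By the voltage-divider rule, V = 15.4 × 24.10/42.50 = 8.733 V.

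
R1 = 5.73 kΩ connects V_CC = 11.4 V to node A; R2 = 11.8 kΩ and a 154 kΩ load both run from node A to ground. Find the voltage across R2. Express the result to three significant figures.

R2 ‖ R_L = (11.8 × 154)/(11.8 + 154) = 10.96 kΩ.
Then V_out = V_CC · R2'/(R1 + R2') = 11.4 × 10.96/16.69 = 7.486 V.

V_out ≈ 7.49 V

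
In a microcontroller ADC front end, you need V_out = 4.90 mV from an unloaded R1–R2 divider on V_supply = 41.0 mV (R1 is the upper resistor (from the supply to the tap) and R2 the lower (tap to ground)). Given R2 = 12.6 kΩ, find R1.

V_out/V_supply = R2/(R1+R2) = 0.1195.
R1 = R2·(1/k − 1) = 12.6 × 7.367 = 92.83 kΩ.

R1 ≈ 92.8 kΩ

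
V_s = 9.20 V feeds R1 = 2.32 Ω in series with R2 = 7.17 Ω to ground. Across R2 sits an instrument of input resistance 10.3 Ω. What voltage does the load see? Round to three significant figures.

R2 ‖ R_L = (7.17 × 10.3)/(7.17 + 10.3) = 4.227 Ω.
Then V_out = V_s · R2'/(R1 + R2') = 9.20 × 4.227/6.547 = 5.940 V.

V_out ≈ 5.94 V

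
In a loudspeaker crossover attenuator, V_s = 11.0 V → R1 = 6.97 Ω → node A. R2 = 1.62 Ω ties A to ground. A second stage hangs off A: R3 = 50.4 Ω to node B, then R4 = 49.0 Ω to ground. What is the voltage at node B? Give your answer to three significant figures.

V_B ≈ 1.01 V

Looking into the second stage from A: R3 + R4 = 99.40 Ω appears in parallel with R2.
Effective lower resistance at A: R2 ‖ 99.40 = 1.594 Ω.
First divider: V_A = V_s · 1.594/(6.97 + 1.594) = 2.047 V.
Stage 2 is unloaded, so V_B = V_A · R4/(R3+R4) = 2.047 × 49.0/99.40 = 1.009 V.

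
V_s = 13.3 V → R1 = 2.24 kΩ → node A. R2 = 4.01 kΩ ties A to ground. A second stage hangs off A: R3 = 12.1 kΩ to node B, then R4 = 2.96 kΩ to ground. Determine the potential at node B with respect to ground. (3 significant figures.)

The second stage (R3 + R4 = 15.06 kΩ) loads node A in parallel with R2.
R2 ‖ (R3+R4) = 3.167 kΩ.
First divider: V_A = V_s · 3.167/(2.24 + 3.167) = 7.790 V.
Stage 2 is unloaded, so V_B = V_A · R4/(R3+R4) = 7.790 × 2.96/15.06 = 1.531 V.

V_B ≈ 1.53 V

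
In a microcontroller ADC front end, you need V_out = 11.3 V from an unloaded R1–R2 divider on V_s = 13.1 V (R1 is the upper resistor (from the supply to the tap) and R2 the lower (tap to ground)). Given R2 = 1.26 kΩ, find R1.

R1 ≈ 0.201 kΩ

V_out/V_s = R2/(R1+R2) = 0.8626.
So R1 = R2 · (V_s/V_out − 1) = 1.26 × (13.1/11.3 − 1) = 1.26 × 0.1593 = 0.2007 kΩ.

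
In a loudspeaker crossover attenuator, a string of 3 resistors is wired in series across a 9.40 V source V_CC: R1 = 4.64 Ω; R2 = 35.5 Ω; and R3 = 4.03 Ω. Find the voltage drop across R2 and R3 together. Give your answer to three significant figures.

V ≈ 8.41 V

ΣR = 4.64 + 35.5 + 4.03 = 44.17 Ω.
R_{R2..R3} = 35.5 + 4.03 = 39.53 Ω.
By the voltage-divider rule, V = 9.40 × 39.53/44.17 = 8.413 V.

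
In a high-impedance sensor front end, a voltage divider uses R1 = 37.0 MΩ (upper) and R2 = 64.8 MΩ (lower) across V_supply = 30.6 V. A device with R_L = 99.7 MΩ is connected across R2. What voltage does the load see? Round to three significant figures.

First combine the lower leg with the load: R2 ‖ R_L = 39.27 MΩ.
Voltage divider with the loaded lower leg: V_out = 30.6 × 39.27/(37.0 + 39.27) = 30.6 × 0.5149 = 15.76 V.

V_out ≈ 15.8 V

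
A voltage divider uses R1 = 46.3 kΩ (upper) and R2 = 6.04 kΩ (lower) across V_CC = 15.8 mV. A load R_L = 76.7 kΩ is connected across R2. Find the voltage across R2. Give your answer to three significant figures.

R2 ‖ R_L = (6.04 × 76.7)/(6.04 + 76.7) = 5.599 kΩ.
Now apply the divider: V_out = 15.8 × 0.1079 = 1.705 mV.

V_out ≈ 1.70 mV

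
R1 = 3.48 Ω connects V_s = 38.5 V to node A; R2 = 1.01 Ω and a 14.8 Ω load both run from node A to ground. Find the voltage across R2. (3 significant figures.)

R2 ‖ R_L = (1.01 × 14.8)/(1.01 + 14.8) = 0.9455 Ω.
Voltage divider with the loaded lower leg: V_out = 38.5 × 0.9455/(3.48 + 0.9455) = 38.5 × 0.2136 = 8.225 V.

V_out ≈ 8.23 V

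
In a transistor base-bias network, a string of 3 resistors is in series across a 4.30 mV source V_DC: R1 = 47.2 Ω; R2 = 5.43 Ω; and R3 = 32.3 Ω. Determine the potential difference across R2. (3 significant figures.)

V ≈ 0.275 mV

ΣR = 47.2 + 5.43 + 32.3 = 84.93 Ω.
By the voltage-divider rule, V = 4.30 × 5.430/84.93 = 0.2749 mV.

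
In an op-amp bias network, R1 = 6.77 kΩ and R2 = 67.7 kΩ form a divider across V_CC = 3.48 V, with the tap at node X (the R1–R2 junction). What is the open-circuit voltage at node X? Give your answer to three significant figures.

V_th ≈ 3.16 V

With X open, the divider is unloaded: V_th = 3.48 × 67.7/74.47 = 3.164 V.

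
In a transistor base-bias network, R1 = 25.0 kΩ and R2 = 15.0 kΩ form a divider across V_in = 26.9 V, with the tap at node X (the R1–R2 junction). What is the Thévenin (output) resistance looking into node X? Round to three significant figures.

Looking into X with the source shorted: R_th = R1·R2/(R1+R2) = 25.00 × 15.0/40.00 = 9.375 kΩ.

R_th ≈ 9.38 kΩ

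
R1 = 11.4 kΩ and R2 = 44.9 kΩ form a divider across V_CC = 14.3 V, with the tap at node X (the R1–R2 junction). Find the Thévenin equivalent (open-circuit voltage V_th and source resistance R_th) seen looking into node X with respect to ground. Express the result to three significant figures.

Open-circuit (no load on X): V_th = V_CC · R2/(R1 + R2) = 14.3 × 44.9/(11.40 + 44.9) = 11.40 V.
Zeroing V_CC shorts the top of R1 to ground, so R_th = R1 ‖ R2 = 9.092 kΩ.

V_th ≈ 11.4 V, R_th ≈ 9.09 kΩ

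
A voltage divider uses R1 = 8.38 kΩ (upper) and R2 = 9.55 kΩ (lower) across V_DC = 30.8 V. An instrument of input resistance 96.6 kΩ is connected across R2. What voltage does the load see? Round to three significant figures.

V_out ≈ 15.7 V

The load sits in parallel with R2, giving an effective lower resistance R2' = R2·R_L/(R2+R_L) = 8.691 kΩ.
Now apply the divider: V_out = 30.8 × 0.5091 = 15.68 V.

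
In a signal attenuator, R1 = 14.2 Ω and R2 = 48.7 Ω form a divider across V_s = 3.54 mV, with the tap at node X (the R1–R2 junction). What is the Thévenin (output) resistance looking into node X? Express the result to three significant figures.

R_th ≈ 11.0 Ω

Looking into X with the source shorted: R_th = R1·R2/(R1+R2) = 14.20 × 48.7/62.90 = 10.99 Ω.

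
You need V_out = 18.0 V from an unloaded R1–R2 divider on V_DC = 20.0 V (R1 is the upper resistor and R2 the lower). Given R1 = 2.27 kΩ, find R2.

V_out/V_DC = R2/(R1+R2) = 0.9000.
R2 = R1 · 0.9000/(1 − 0.9000) = 20.43 kΩ.

R2 ≈ 20.4 kΩ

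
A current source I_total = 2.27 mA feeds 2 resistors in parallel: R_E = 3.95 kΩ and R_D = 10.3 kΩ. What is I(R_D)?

Two-branch current divider: I_k = I_total · R_other/(R_1 + R_2).
So I = 2.27 × 3.95/14.25 = 0.6292 mA.

I ≈ 0.629 mA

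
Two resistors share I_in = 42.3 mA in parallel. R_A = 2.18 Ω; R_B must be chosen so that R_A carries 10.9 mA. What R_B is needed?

The fraction through R_A equals R_B/(R_A+R_B).
With f = 0.2577, R_B = R_A · f/(1−f) = 2.18 × 0.3471 = 0.7568 Ω.

R_B ≈ 0.757 Ω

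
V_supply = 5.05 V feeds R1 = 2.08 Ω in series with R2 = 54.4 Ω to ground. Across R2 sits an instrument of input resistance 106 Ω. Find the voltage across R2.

V_out ≈ 4.77 V

First combine the lower leg with the load: R2 ‖ R_L = 35.95 Ω.
Voltage divider with the loaded lower leg: V_out = 5.05 × 35.95/(2.08 + 35.95) = 5.05 × 0.9453 = 4.774 V.
(Unloaded it would be 4.86 V; the load pulls it down.)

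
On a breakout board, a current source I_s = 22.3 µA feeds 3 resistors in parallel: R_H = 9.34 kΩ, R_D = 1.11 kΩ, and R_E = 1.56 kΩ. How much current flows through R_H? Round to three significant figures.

I ≈ 1.45 µA

Conductances: ΣG = 1/9.34 + 1/1.11 + 1/1.56 = 1.649 (1/kΩ).
By the current-divider rule, I = I_s · G_k/ΣG = 22.3 × 0.06493 = 1.448 µA.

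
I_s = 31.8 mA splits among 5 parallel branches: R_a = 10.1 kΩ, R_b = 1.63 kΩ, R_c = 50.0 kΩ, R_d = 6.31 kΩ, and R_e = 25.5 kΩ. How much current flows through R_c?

I ≈ 0.684 mA

Conductances: ΣG = 1/10.1 + 1/1.63 + 1/50.0 + 1/6.31 + 1/25.5 = 0.9302 (1/kΩ).
By the current-divider rule, I = I_s · G_k/ΣG = 31.8 × 0.02150 = 0.6837 mA.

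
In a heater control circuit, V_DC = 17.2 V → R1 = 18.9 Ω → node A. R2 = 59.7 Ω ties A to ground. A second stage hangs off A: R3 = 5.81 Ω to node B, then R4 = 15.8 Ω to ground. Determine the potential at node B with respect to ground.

Node A sees R2 in parallel with the series input of stage 2, R3 + R4 = 21.61 Ω.
Effective lower resistance at A: R2 ‖ 21.61 = 15.87 Ω.
V_A = 17.2 × 15.87/(18.9 + 15.87) = 7.850 V.
V_B = V_A × 0.7311 = 5.739 V.

V_B ≈ 5.74 V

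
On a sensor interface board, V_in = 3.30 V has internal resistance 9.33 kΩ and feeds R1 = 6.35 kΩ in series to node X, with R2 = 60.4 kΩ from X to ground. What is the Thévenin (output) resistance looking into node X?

R1' = 9.33 + 6.35 = 15.68 kΩ (source resistance + R1).
Zeroing V_in shorts the top of R1' to ground, so R_th = R1' ‖ R2 = 12.45 kΩ.

R_th ≈ 12.4 kΩ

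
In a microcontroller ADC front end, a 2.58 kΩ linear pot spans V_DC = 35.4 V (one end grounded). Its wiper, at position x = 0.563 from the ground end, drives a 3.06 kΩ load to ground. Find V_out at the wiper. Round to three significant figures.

V_out ≈ 16.5 V

Lower segment x·R_p = 1.453 kΩ; upper segment (1−x)·R_p = 1.127 kΩ.
R_L loads the lower segment: effective lower R = 0.9850 kΩ.
Then V_out = V_DC · 0.9850/(1.127 + 0.9850) = 16.51 V.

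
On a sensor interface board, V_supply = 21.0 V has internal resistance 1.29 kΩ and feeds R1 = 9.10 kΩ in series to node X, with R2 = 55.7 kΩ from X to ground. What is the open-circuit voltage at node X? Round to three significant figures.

R1' = 1.29 + 9.10 = 10.39 kΩ (source resistance + R1).
Open-circuit (no load on X): V_th = V_supply · R2/(R1' + R2) = 21.0 × 55.7/(10.39 + 55.7) = 17.70 V.

V_th ≈ 17.7 V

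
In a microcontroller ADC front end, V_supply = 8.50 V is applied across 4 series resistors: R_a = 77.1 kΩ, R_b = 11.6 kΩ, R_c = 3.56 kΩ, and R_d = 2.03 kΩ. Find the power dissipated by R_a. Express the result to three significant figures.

ΣR = 94.29 kΩ → I = 8.50/94.29 = 0.09015 mA.
V(R_a) = I·R = 6.950 V; P = V·I = 6.950 × 0.09015 = 0.6266 mW.

P ≈ 0.627 mW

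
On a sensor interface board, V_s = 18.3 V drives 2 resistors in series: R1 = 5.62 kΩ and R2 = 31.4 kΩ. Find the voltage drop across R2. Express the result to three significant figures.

Series total: ΣR = 5.62 + 31.4 = 37.02 kΩ.
By the voltage-divider rule, V = 18.3 × 31.40/37.02 = 15.52 V.

V ≈ 15.5 V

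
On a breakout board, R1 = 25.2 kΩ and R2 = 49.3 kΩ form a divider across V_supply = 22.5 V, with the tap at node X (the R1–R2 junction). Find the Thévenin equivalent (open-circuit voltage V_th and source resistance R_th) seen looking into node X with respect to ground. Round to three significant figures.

V_th is the unloaded tap voltage: V_supply · R2/(R1+R2) = 22.5 × 0.6617 = 14.89 V.
Zeroing V_supply shorts the top of R1 to ground, so R_th = R1 ‖ R2 = 16.68 kΩ.

V_th ≈ 14.9 V, R_th ≈ 16.7 kΩ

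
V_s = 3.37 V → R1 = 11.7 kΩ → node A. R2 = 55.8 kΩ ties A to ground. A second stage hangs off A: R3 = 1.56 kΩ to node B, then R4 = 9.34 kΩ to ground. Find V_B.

The second stage (R3 + R4 = 10.90 kΩ) loads node A in parallel with R2.
Effective lower resistance at A: R2 ‖ 10.90 = 9.119 kΩ.
V_A = 3.37 × 9.119/(11.7 + 9.119) = 1.476 V.
V_B = V_A × 0.8569 = 1.265 V.

V_B ≈ 1.26 V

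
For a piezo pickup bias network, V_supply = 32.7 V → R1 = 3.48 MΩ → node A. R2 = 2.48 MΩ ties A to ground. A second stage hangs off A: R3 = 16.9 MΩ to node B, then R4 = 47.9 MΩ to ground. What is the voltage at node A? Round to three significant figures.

The second stage (R3 + R4 = 64.80 MΩ) loads node A in parallel with R2.
R2 ‖ (R3+R4) = 2.389 MΩ.
V_A = 32.7 × 2.389/(3.48 + 2.389) = 13.31 V.

V_A ≈ 13.3 V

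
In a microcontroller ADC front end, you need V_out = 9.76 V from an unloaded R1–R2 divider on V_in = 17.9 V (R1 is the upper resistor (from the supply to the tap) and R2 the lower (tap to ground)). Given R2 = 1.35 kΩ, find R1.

R1 ≈ 1.13 kΩ

Required fraction k = V_out/V_in = 0.5453.
R1 = R2·(1/k − 1) = 1.35 × 0.8340 = 1.126 kΩ.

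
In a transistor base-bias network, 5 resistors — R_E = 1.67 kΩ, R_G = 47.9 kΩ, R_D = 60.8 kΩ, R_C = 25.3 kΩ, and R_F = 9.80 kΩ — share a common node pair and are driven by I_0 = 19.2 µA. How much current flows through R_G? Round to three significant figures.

Total conductance ΣG = 1/1.67 + 1/47.9 + 1/60.8 + 1/25.3 + 1/9.80 = 0.7777 (units of 1/kΩ).
R_G takes the fraction G_k/ΣG = 0.02088/0.7777 = 0.02684, so I = 19.2 × 0.02684 = 0.5154 µA.

I ≈ 0.515 µA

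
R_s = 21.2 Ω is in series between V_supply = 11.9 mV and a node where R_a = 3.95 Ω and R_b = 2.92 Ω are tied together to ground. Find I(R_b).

I ≈ 0.299 mA

Combine the parallel branches: R_p = (1/3.95 + 1/2.92)⁻¹ = 1.679 Ω.
V_A = 11.9 × 1.679/22.88 = 0.8732 mV.
Branch current I = V_A/R_b = 0.8732/2.92 = 0.2991 mA.
(Equivalently: I_total = 0.5201 mA, then current-divider fraction G_k/ΣG = 0.5750.)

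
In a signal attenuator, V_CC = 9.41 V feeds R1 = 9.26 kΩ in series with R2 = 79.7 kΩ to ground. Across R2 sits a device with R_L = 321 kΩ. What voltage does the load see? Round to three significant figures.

First combine the lower leg with the load: R2 ‖ R_L = 63.85 kΩ.
Voltage divider with the loaded lower leg: V_out = 9.41 × 63.85/(9.26 + 63.85) = 9.41 × 0.8733 = 8.218 V.
(Unloaded it would be 8.43 V; the load pulls it down.)

V_out ≈ 8.22 V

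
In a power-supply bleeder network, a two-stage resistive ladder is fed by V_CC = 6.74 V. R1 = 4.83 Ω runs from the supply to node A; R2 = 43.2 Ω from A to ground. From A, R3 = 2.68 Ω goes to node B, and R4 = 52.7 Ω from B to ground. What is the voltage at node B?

Node A sees R2 in parallel with the series input of stage 2, R3 + R4 = 55.38 Ω.
Effective lower resistance at A: R2 ‖ 55.38 = 24.27 Ω.
So V_A = 6.74 × 0.8340 = 5.621 V.
Stage 2 is unloaded, so V_B = V_A · R4/(R3+R4) = 5.621 × 52.7/55.38 = 5.349 V.

V_B ≈ 5.35 V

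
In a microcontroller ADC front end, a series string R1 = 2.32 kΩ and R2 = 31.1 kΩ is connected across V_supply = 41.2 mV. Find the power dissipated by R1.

Series current I = V_supply/ΣR = 41.2/33.42 = 1.233 µA.
P = I²R = 1.520 × 2.32 = 3.526 nW.

P ≈ 3.53 nW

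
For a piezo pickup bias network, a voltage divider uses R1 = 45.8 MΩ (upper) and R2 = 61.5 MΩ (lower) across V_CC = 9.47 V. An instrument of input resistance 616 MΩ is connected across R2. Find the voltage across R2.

V_out ≈ 5.21 V

First combine the lower leg with the load: R2 ‖ R_L = 55.92 MΩ.
Voltage divider with the loaded lower leg: V_out = 9.47 × 55.92/(45.8 + 55.92) = 9.47 × 0.5497 = 5.206 V.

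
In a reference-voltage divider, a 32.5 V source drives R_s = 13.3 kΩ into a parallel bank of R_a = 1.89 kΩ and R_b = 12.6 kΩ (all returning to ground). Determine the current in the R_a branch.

Equivalent of the parallel group: R_p = 1.643 kΩ.
V_A = 32.5 × 1.643/14.94 = 3.574 V.
I(R_a) = V_A / R_a = 3.574/1.89 = 1.891 mA.
(Check via current divider: I_total = 2.175 mA; share G_k/ΣG = 0.8696 → same result.)

I ≈ 1.89 mA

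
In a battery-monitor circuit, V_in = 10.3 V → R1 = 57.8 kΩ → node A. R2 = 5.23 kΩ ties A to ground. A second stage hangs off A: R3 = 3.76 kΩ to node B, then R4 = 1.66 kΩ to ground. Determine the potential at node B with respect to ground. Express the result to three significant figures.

The second stage (R3 + R4 = 5.420 kΩ) loads node A in parallel with R2.
R2 ‖ (R3+R4) = 2.662 kΩ.
First divider: V_A = V_in · 2.662/(57.8 + 2.662) = 0.4534 V.
Then the unloaded second divider: V_B = V_A × R4/(R3+R4) = 0.4534 × 0.3063 = 0.1389 V.

V_B ≈ 0.139 V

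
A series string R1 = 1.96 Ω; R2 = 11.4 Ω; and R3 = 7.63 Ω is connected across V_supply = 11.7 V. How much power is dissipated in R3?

P ≈ 2.37 W

ΣR = 20.99 Ω → I = 11.7/20.99 = 0.5574 A.
V(R3) = I·R = 4.253 V; P = V·I = 4.253 × 0.5574 = 2.371 W.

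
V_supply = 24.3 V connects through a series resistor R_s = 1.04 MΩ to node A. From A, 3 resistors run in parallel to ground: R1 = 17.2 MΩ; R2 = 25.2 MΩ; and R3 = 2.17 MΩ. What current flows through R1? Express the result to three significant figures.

Combine the parallel branches: R_p = (1/17.2 + 1/25.2 + 1/2.17)⁻¹ = 1.790 MΩ.
V_A = 24.3 × 1.790/2.830 = 15.37 V.
I(R1) = V_A / R1 = 15.37/17.2 = 0.8936 µA.

I ≈ 0.894 µA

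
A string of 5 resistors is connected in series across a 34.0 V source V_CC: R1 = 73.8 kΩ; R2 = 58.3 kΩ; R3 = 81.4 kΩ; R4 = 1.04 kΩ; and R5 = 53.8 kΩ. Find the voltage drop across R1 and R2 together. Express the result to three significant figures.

V ≈ 16.7 V

Total series resistance ΣR = 73.8 + 58.3 + 81.4 + 1.04 + 53.8 = 268.3 kΩ.
R_{R1..R2} = 73.8 + 58.3 = 132.1 kΩ.
Voltage divider: V = V_CC · (132.1 / 268.3) = 34.0 × 0.4923 = 16.74 V.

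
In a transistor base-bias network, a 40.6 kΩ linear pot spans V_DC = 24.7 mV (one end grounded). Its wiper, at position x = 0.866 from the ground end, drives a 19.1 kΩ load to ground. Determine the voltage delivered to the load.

V_out ≈ 17.2 mV

Split the track: R_lower = x·R_p = 35.16 kΩ, R_upper = (1−x)·R_p = 5.440 kΩ.
Lower segment in parallel with the load: 35.16 ‖ 19.1 = 12.38 kΩ.
Then V_out = V_DC · 12.38/(5.440 + 12.38) = 17.16 mV.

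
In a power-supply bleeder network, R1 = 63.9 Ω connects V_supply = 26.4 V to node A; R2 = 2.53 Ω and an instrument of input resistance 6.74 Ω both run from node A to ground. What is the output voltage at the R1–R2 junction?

R2 ‖ R_L = (2.53 × 6.74)/(2.53 + 6.74) = 1.840 Ω.
Now apply the divider: V_out = 26.4 × 0.02798 = 0.7387 V.
(Unloaded it would be 1.01 V; the load pulls it down.)

V_out ≈ 0.739 V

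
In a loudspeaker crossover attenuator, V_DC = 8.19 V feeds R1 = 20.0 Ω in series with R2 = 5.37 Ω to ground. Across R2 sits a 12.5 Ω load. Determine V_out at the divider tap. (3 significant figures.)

V_out ≈ 1.29 V

First combine the lower leg with the load: R2 ‖ R_L = 3.756 Ω.
Voltage divider with the loaded lower leg: V_out = 8.19 × 3.756/(20.0 + 3.756) = 8.19 × 0.1581 = 1.295 V.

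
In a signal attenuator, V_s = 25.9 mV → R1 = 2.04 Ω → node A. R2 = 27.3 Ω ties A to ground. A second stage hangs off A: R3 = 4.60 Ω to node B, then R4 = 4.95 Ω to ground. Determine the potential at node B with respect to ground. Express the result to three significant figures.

The second stage (R3 + R4 = 9.550 Ω) loads node A in parallel with R2.
Effective lower resistance at A: R2 ‖ 9.550 = 7.075 Ω.
First divider: V_A = V_s · 7.075/(2.04 + 7.075) = 20.10 mV.
Then the unloaded second divider: V_B = V_A × R4/(R3+R4) = 20.10 × 0.5183 = 10.42 mV.

V_B ≈ 10.4 mV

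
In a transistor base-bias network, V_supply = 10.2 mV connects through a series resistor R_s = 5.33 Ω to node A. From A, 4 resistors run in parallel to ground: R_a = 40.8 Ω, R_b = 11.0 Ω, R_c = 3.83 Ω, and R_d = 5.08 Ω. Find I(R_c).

I ≈ 0.657 mA

Equivalent of the parallel group: R_p = 1.744 Ω.
Node voltage V_A = V_supply · R_p/(R_s + R_p) = 10.2 × 0.2465 = 2.515 mV.
I(R_c) = V_A / R_c = 2.515/3.83 = 0.6566 mA.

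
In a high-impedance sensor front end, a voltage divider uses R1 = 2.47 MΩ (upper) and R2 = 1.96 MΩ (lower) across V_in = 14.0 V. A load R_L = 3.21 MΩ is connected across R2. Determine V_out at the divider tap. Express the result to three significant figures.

V_out ≈ 4.62 V

The load sits in parallel with R2, giving an effective lower resistance R2' = R2·R_L/(R2+R_L) = 1.217 MΩ.
Voltage divider with the loaded lower leg: V_out = 14.0 × 1.217/(2.47 + 1.217) = 14.0 × 0.3301 = 4.621 V.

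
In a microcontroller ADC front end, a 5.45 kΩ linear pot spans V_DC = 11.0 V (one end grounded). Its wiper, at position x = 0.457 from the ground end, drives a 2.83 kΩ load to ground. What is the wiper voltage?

The pot divides into 2.959 kΩ above the wiper and 2.491 kΩ below.
Lower segment in parallel with the load: 2.491 ‖ 2.83 = 1.325 kΩ.
V_out = 11.0 × 1.325/(2.959 + 1.325) = 3.401 V.

V_out ≈ 3.40 V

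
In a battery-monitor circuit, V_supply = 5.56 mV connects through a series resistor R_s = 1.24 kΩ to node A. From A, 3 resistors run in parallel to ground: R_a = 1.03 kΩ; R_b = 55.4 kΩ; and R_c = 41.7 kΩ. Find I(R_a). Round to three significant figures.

Combine the parallel branches: R_p = (1/1.03 + 1/55.4 + 1/41.7)⁻¹ = 0.9873 kΩ.
Node voltage V_A = V_supply · R_p/(R_s + R_p) = 5.56 × 0.4433 = 2.465 mV.
I(R_a) = V_A / R_a = 2.465/1.03 = 2.393 µA.

I ≈ 2.39 µA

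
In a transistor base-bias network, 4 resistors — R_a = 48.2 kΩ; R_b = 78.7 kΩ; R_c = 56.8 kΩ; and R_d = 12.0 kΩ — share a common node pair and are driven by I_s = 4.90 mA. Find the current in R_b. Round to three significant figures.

Total conductance ΣG = 1/48.2 + 1/78.7 + 1/56.8 + 1/12.0 = 0.1344 (units of 1/kΩ).
R_b takes the fraction G_k/ΣG = 0.01271/0.1344 = 0.09455, so I = 4.90 × 0.09455 = 0.4633 mA.

I ≈ 0.463 mA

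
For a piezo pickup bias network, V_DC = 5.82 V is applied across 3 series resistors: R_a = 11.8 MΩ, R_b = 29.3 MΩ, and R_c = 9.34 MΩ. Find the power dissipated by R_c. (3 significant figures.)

Series current I = V_DC/ΣR = 5.82/50.44 = 0.1154 µA.
V(R_c) = I·R = 1.078 V; P = V·I = 1.078 × 0.1154 = 0.1243 µW.

P ≈ 0.124 µW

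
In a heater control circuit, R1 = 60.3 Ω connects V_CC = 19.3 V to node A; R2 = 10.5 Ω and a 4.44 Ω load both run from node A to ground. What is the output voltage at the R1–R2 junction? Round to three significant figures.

First combine the lower leg with the load: R2 ‖ R_L = 3.120 Ω.
Now apply the divider: V_out = 19.3 × 0.04920 = 0.9496 V.

V_out ≈ 0.950 V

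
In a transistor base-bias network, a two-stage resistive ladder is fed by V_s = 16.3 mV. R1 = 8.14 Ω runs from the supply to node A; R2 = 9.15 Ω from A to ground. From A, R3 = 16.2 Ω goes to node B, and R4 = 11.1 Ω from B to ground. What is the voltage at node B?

V_B ≈ 3.03 mV

Looking into the second stage from A: R3 + R4 = 27.30 Ω appears in parallel with R2.
Effective lower resistance at A: R2 ‖ 27.30 = 6.853 Ω.
So V_A = 16.3 × 0.4571 = 7.450 mV.
V_B = V_A × 0.4066 = 3.029 mV.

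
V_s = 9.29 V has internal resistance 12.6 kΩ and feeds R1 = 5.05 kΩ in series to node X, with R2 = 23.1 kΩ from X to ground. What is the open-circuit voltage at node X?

R1' = 12.6 + 5.05 = 17.65 kΩ (source resistance + R1).
V_th is the unloaded tap voltage: V_s · R2/(R1'+R2) = 9.29 × 0.5669 = 5.266 V.

V_th ≈ 5.27 V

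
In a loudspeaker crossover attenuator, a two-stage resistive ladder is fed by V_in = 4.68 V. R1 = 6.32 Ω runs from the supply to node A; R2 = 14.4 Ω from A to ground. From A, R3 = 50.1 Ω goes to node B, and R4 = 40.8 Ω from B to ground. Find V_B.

Node A sees R2 in parallel with the series input of stage 2, R3 + R4 = 90.90 Ω.
R2 ‖ (R3+R4) = 12.43 Ω.
First divider: V_A = V_in · 12.43/(6.32 + 12.43) = 3.103 V.
Stage 2 is unloaded, so V_B = V_A · R4/(R3+R4) = 3.103 × 40.8/90.90 = 1.393 V.

V_B ≈ 1.39 V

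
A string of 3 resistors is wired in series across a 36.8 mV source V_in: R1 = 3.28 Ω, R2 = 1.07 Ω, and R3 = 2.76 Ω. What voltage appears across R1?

ΣR = 3.28 + 1.07 + 2.76 = 7.110 Ω.
Voltage divider: V = V_in · (3.280 / 7.110) = 36.8 × 0.4613 = 16.98 mV.

V ≈ 17.0 mV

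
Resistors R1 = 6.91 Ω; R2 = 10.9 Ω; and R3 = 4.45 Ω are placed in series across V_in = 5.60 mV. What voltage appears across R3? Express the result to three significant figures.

Series total: ΣR = 6.91 + 10.9 + 4.45 = 22.26 Ω.
Voltage divider: V = V_in · (4.450 / 22.26) = 5.60 × 0.1999 = 1.119 mV.

V ≈ 1.12 mV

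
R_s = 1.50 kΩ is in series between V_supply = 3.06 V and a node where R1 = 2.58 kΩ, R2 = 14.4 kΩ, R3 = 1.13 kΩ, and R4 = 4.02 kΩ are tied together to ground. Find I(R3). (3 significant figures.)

I ≈ 0.800 mA

Equivalent of the parallel group: R_p = 0.6286 kΩ.
V_A = 3.06 × 0.6286/2.129 = 0.9037 V.
I(R3) = V_A / R3 = 0.9037/1.13 = 0.7997 mA.
(Check via current divider: I_total = 1.438 mA; share G_k/ΣG = 0.5563 → same result.)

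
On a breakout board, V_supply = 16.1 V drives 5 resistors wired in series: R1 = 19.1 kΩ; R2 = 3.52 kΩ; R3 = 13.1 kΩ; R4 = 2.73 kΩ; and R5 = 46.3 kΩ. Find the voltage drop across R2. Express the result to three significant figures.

Series total: ΣR = 19.1 + 3.52 + 13.1 + 2.73 + 46.3 = 84.75 kΩ.
Voltage divider: V = V_supply · (3.520 / 84.75) = 16.1 × 0.04153 = 0.6687 V.

V ≈ 0.669 V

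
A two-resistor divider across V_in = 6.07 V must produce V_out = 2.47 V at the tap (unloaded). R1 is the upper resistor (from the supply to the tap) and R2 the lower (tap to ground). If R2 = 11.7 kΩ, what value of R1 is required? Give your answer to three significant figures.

R1 ≈ 17.1 kΩ

The divider ratio is R2/(R1+R2) = 2.47/6.07 = 0.4069.
So R1 = R2 · (V_in/V_out − 1) = 11.7 × (6.07/2.47 − 1) = 11.7 × 1.457 = 17.05 kΩ.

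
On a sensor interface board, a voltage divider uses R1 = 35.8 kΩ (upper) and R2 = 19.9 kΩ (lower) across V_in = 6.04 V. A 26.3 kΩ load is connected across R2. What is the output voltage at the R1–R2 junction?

R2 ‖ R_L = (19.9 × 26.3)/(19.9 + 26.3) = 11.33 kΩ.
Now apply the divider: V_out = 6.04 × 0.2404 = 1.452 V.
(Unloaded it would be 2.16 V; the load pulls it down.)

V_out ≈ 1.45 V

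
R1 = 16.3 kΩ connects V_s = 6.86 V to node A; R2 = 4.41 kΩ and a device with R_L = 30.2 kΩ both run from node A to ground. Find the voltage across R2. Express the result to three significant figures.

R2 ‖ R_L = (4.41 × 30.2)/(4.41 + 30.2) = 3.848 kΩ.
Then V_out = V_s · R2'/(R1 + R2') = 6.86 × 3.848/20.15 = 1.310 V.
(Unloaded it would be 1.46 V; the load pulls it down.)

V_out ≈ 1.31 V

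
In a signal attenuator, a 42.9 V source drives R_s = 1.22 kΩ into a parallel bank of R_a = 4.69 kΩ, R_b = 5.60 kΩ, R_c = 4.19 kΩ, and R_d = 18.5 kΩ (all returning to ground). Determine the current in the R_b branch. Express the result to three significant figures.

I ≈ 4.17 mA

Parallel bank: R_p = 1/(1/4.69 + 1/5.60 + 1/4.19 + 1/18.5) = 1.461 kΩ.
V_A = 42.9 × 1.461/2.681 = 23.38 V.
I(R_b) = V_A / R_b = 23.38/5.60 = 4.175 mA.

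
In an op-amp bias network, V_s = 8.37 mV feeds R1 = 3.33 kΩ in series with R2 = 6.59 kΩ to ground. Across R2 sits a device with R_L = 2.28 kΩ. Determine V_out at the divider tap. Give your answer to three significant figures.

The load sits in parallel with R2, giving an effective lower resistance R2' = R2·R_L/(R2+R_L) = 1.694 kΩ.
Then V_out = V_s · R2'/(R1 + R2') = 8.37 × 1.694/5.024 = 2.822 mV.

V_out ≈ 2.82 mV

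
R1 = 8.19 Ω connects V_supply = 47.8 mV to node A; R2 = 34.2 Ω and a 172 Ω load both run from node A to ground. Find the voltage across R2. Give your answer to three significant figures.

The load sits in parallel with R2, giving an effective lower resistance R2' = R2·R_L/(R2+R_L) = 28.53 Ω.
Now apply the divider: V_out = 47.8 × 0.7769 = 37.14 mV.

V_out ≈ 37.1 mV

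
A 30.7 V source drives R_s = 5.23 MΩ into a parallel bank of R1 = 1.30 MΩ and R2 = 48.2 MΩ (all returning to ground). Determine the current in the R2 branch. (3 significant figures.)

Equivalent of the parallel group: R_p = 1.266 MΩ.
Node voltage V_A = V_s · R_p/(R_s + R_p) = 30.7 × 0.1949 = 5.983 V.
Branch current I = V_A/R2 = 5.983/48.2 = 0.1241 µA.
(Equivalently: I_total = 4.726 µA, then current-divider fraction G_k/ΣG = 0.02626.)

I ≈ 0.124 µA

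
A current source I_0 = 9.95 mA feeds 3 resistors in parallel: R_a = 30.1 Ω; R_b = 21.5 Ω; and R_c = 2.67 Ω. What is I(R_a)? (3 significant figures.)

I ≈ 0.728 mA

ΣG = 1/30.1 + 1/21.5 + 1/2.67 = 0.4543.
R_a takes the fraction G_k/ΣG = 0.03322/0.4543 = 0.07313, so I = 9.95 × 0.07313 = 0.7277 mA.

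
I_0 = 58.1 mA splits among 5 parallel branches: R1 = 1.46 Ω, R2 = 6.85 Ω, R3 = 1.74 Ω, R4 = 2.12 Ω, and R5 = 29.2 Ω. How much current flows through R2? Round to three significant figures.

Total conductance ΣG = 1/1.46 + 1/6.85 + 1/1.74 + 1/2.12 + 1/29.2 = 1.912 (units of 1/Ω).
R2 takes the fraction G_k/ΣG = 0.1460/1.912 = 0.07637, so I = 58.1 × 0.07637 = 4.437 mA.

I ≈ 4.44 mA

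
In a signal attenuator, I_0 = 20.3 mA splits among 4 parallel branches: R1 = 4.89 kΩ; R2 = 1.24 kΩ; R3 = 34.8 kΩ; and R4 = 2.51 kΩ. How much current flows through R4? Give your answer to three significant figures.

I ≈ 5.62 mA

Total conductance ΣG = 1/4.89 + 1/1.24 + 1/34.8 + 1/2.51 = 1.438 (units of 1/kΩ).
By the current-divider rule, I = I_0 · G_k/ΣG = 20.3 × 0.2770 = 5.624 mA.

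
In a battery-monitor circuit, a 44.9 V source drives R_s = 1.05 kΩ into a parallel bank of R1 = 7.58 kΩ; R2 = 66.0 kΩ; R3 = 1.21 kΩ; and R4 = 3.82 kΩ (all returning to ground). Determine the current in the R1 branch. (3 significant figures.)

Combine the parallel branches: R_p = (1/7.58 + 1/66.0 + 1/1.21 + 1/3.82)⁻¹ = 0.8095 kΩ.
V_A by voltage divider: V_A = 44.9 × 0.8095/(1.05 + 0.8095) = 19.55 V.
I(R1) = V_A / R1 = 19.55/7.58 = 2.579 mA.

I ≈ 2.58 mA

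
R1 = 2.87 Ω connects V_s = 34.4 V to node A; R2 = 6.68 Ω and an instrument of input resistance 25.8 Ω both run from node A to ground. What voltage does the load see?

V_out ≈ 22.3 V

The load sits in parallel with R2, giving an effective lower resistance R2' = R2·R_L/(R2+R_L) = 5.306 Ω.
Now apply the divider: V_out = 34.4 × 0.6490 = 22.32 V.
(Unloaded it would be 24.1 V; the load pulls it down.)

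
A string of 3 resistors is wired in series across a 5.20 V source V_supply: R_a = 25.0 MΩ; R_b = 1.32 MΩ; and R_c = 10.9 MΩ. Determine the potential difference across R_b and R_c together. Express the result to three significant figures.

Series total: ΣR = 25.0 + 1.32 + 10.9 = 37.22 MΩ.
R_{R_b..R_c} = 1.32 + 10.9 = 12.22 MΩ.
Voltage divider: V = V_supply · (12.22 / 37.22) = 5.20 × 0.3283 = 1.707 V.

V ≈ 1.71 V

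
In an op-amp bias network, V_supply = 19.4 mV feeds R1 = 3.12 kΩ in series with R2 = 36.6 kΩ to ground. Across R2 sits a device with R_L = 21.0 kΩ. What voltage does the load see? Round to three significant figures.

First combine the lower leg with the load: R2 ‖ R_L = 13.34 kΩ.
Now apply the divider: V_out = 19.4 × 0.8105 = 15.72 mV.

V_out ≈ 15.7 mV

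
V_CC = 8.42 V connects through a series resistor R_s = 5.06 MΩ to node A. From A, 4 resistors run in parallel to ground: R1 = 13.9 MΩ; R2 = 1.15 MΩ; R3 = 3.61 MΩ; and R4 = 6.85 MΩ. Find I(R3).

I ≈ 0.295 µA

Parallel bank: R_p = 1/(1/13.9 + 1/1.15 + 1/3.61 + 1/6.85) = 0.7329 MΩ.
V_A by voltage divider: V_A = 8.42 × 0.7329/(5.06 + 0.7329) = 1.065 V.
I(R3) = V_A / R3 = 1.065/3.61 = 0.2951 µA.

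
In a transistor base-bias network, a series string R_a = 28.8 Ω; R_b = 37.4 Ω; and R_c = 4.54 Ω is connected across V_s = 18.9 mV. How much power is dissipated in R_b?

P ≈ 2.67 µW

ΣR = 70.74 Ω → I = 18.9/70.74 = 0.2672 mA.
V(R_b) = I·R = 9.992 mV; P = V·I = 9.992 × 0.2672 = 2.670 µW.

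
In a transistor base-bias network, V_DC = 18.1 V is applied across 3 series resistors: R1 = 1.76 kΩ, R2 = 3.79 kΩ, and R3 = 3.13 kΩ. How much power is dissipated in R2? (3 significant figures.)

ΣR = 8.680 kΩ → I = 18.1/8.680 = 2.085 mA.
P = I²R = 4.348 × 3.79 = 16.48 mW.

P ≈ 16.5 mW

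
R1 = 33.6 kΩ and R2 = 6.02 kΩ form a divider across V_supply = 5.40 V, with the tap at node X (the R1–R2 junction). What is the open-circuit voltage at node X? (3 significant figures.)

V_th is the unloaded tap voltage: V_supply · R2/(R1+R2) = 5.40 × 0.1519 = 0.8205 V.

V_th ≈ 0.820 V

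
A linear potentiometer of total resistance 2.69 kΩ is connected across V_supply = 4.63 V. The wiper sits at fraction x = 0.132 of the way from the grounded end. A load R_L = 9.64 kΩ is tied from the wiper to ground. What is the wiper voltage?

Split the track: R_lower = x·R_p = 0.3551 kΩ, R_upper = (1−x)·R_p = 2.335 kΩ.
R_L loads the lower segment: effective lower R = 0.3425 kΩ.
Loaded-divider output: V_out = 4.63 × 0.1279 = 0.5922 V.

V_out ≈ 0.592 V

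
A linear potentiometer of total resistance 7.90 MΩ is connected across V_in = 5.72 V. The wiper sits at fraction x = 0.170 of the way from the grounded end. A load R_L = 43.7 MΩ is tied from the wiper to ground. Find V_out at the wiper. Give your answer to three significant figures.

Lower segment x·R_p = 1.343 MΩ; upper segment (1−x)·R_p = 6.557 MΩ.
(x·R_p) ‖ R_L = 1.303 MΩ.
V_out = 5.72 × 1.303/(6.557 + 1.303) = 0.9482 V.
(Unloaded: V_out = x·V_in = 0.972 V.)

V_out ≈ 0.948 V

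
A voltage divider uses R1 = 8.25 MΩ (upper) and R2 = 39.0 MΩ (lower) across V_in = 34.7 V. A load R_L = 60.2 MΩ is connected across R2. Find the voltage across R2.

V_out ≈ 25.7 V

R2 ‖ R_L = (39.0 × 60.2)/(39.0 + 60.2) = 23.67 MΩ.
Then V_out = V_in · R2'/(R1 + R2') = 34.7 × 23.67/31.92 = 25.73 V.
(Unloaded it would be 28.6 V; the load pulls it down.)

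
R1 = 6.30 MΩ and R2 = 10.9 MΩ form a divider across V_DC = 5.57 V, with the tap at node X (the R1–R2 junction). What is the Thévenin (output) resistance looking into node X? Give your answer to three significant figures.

Looking into X with the source shorted: R_th = R1·R2/(R1+R2) = 6.300 × 10.9/17.20 = 3.992 MΩ.

R_th ≈ 3.99 MΩ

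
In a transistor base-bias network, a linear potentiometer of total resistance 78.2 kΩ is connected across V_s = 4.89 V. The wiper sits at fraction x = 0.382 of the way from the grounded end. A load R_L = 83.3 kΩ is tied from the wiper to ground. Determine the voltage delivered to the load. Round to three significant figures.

V_out ≈ 1.53 V

Lower segment x·R_p = 29.87 kΩ; upper segment (1−x)·R_p = 48.33 kΩ.
Lower segment in parallel with the load: 29.87 ‖ 83.3 = 21.99 kΩ.
V_out = 4.89 × 21.99/(48.33 + 21.99) = 1.529 V.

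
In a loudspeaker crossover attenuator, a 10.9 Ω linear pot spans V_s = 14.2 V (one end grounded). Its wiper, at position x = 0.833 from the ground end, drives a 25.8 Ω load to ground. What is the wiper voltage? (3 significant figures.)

The pot divides into 1.820 Ω above the wiper and 9.080 Ω below.
R_L loads the lower segment: effective lower R = 6.716 Ω.
Then V_out = V_s · 6.716/(1.820 + 6.716) = 11.17 V.

V_out ≈ 11.2 V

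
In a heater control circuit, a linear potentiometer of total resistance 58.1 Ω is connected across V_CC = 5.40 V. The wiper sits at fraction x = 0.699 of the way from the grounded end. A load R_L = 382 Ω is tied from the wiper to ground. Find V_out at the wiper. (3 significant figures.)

Lower segment x·R_p = 40.61 Ω; upper segment (1−x)·R_p = 17.49 Ω.
(x·R_p) ‖ R_L = 36.71 Ω.
Loaded-divider output: V_out = 5.40 × 0.6773 = 3.658 V.

V_out ≈ 3.66 V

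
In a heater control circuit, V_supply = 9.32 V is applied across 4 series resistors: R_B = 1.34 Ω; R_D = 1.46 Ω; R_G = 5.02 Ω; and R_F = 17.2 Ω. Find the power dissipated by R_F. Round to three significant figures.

Series current I = V_supply/ΣR = 9.32/25.02 = 0.3725 A.
P(R_F) = I²·R_F = (0.3725)² × 17.2 = 2.387 W.

P ≈ 2.39 W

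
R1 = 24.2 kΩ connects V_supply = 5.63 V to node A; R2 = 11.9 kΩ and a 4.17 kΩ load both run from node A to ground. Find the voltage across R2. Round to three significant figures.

V_out ≈ 0.637 V

R2 ‖ R_L = (11.9 × 4.17)/(11.9 + 4.17) = 3.088 kΩ.
Now apply the divider: V_out = 5.63 × 0.1132 = 0.6371 V.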